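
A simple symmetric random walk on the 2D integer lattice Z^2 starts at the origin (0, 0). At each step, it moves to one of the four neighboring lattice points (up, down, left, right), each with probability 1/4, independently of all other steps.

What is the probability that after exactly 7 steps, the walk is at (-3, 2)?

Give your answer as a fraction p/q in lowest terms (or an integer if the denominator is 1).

Let h be the number of horizontal steps (so 7-h are vertical). To end at (-3,2) need (h-3)/2 right-steps and ((7-h)+2)/2 up-steps.
Sum over h with 3 ≤ h ≤ 5, h ≡ 1 (mod 2), 7-h ≡ 0 (mod 2):
h=3: C(7,3)·C(3,0)·C(4,3) = 35·1·4 = 140
h=5: C(7,5)·C(5,1)·C(2,2) = 21·5·1 = 105
Total favorable: 245
Total paths: 4^7 = 16384
P = 245/16384 = 245/16384

Answer: 245/16384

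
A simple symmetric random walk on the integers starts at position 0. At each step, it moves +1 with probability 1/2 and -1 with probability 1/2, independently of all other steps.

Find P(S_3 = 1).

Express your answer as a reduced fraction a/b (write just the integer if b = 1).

To reach position 1 after 3 steps: need 2 steps of +1 and 1 of -1.
Favorable paths: C(3,2) = 3
Total paths: 2^3 = 8
P = 3/8 = 3/8

Answer: 3/8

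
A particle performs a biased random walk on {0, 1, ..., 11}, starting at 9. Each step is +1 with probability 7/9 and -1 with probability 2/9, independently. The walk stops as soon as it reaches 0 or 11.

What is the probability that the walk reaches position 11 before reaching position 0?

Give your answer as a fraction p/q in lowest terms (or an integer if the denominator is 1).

Biased walk: p = 7/9, q = 2/9, r = q/p = 2/7
Gambler's ruin: P(hit 11 before 0 | start at 9) = (1 - r^a)/(1 - r^N)
r^9 = 512/40353607; r^11 = 2048/1977326743
P = (1 - 512/40353607) / (1 - 2048/1977326743) = 40353095/40353607 / 1977324695/1977326743 = 395460331/395464939

Answer: 395460331/395464939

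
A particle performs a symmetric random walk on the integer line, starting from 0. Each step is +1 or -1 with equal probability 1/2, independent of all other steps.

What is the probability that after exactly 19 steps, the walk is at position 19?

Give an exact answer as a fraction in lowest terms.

Answer: 1/524288

Derivation:
To reach position 19 after 19 steps: need 19 steps of +1 and 0 of -1.
Favorable paths: C(19,19) = 1
Total paths: 2^19 = 524288
P = 1/524288 = 1/524288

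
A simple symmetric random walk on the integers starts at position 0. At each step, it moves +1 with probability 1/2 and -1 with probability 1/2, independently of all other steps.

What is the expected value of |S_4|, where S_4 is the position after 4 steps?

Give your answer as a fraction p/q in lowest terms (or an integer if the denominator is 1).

S_4 takes values m ≡ 0 (mod 2) with |m| ≤ 4; P(S_4=m) = C(4,(4+m)/2)/2^4.
Total paths: 2^4 = 16
Distribution: P(S=-4)=1/16, P(S=-2)=4/16, P(S=0)=6/16, P(S=2)=4/16, P(S=4)=1/16
E[|S_4|] = Σ_m |m|·P(S_4=m) = 24/16 = 3/2

Answer: 3/2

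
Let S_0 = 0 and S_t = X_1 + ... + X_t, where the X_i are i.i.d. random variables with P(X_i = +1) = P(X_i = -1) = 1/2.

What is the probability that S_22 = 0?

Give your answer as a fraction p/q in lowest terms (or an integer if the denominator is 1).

Answer: 88179/524288

Derivation:
To return to 0 after 22 steps: need exactly 11 steps of +1 and 11 of -1.
Favorable paths: C(22,11) = 705432
Total paths: 2^22 = 4194304
P = 705432/4194304 = 88179/524288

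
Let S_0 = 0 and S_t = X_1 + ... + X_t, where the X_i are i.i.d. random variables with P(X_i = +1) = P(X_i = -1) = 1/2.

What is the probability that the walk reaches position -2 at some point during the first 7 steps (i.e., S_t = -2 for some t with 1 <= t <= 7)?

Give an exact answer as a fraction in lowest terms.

Answer: 29/64

Derivation:
Count via complement. Let g(t,s) = #length-t paths at position s with S_1..S_t all ≠ -2.
g(t,s) = g(t-1,s-1) + g(t-1,s+1) for s ≠ -2; g(t,-2) = 0.
t=0: g(0,0)=1
t=1: g(1,-1)=1 g(1,1)=1
t=2: g(2,0)=2 g(2,2)=1
t=3: g(3,-1)=2 g(3,1)=3 g(3,3)=1
t=4: g(4,0)=5 g(4,2)=4 g(4,4)=1
t=5: g(5,-1)=5 g(5,1)=9 g(5,3)=5 g(5,5)=1
t=6: g(6,0)=14 g(6,2)=14 g(6,4)=6 g(6,6)=1
t=7: g(7,-1)=14 g(7,1)=28 g(7,3)=20 g(7,5)=7 g(7,7)=1
Paths never hitting -2: Σ_s g(7,s) = 70
Paths hitting -2: 2^7 - 70 = 58
P = 58/128 = 29/64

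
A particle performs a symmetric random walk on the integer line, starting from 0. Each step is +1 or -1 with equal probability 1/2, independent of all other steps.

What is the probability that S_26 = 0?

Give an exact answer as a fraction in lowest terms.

Answer: 1300075/8388608

Derivation:
To return to 0 after 26 steps: need exactly 13 steps of +1 and 13 of -1.
Favorable paths: C(26,13) = 10400600
Total paths: 2^26 = 67108864
P = 10400600/67108864 = 1300075/8388608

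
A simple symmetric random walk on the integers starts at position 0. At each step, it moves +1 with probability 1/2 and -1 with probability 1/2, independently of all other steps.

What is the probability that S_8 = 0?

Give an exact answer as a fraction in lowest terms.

To return to 0 after 8 steps: need exactly 4 steps of +1 and 4 of -1.
Favorable paths: C(8,4) = 70
Total paths: 2^8 = 256
P = 70/256 = 35/128

Answer: 35/128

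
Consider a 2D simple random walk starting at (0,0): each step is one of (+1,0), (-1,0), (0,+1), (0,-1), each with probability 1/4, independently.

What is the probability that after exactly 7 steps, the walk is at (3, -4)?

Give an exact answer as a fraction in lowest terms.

Let h be the number of horizontal steps (so 7-h are vertical). To end at (3,-4) need (h+3)/2 right-steps and ((7-h)-4)/2 up-steps.
Sum over h with 3 ≤ h ≤ 3, h ≡ 1 (mod 2), 7-h ≡ 0 (mod 2):
h=3: C(7,3)·C(3,3)·C(4,0) = 35·1·1 = 35
Total favorable: 35
Total paths: 4^7 = 16384
P = 35/16384 = 35/16384

Answer: 35/16384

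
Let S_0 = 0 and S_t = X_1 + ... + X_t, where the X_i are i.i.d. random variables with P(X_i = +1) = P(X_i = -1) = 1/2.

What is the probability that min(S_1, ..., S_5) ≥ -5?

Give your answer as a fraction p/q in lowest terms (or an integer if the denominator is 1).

Let f(t,s) = #length-t paths at position s with S_1..S_t all ≥ -5.
f(t,s) = f(t-1,s-1) + f(t-1,s+1) for s ≥ -5; f(t,s) = 0 for s < -5.
t=0: f(0,0)=1
t=1: f(1,-1)=1 f(1,1)=1
t=2: f(2,-2)=1 f(2,0)=2 f(2,2)=1
t=3: f(3,-3)=1 f(3,-1)=3 f(3,1)=3 f(3,3)=1
t=4: f(4,-4)=1 f(4,-2)=4 f(4,0)=6 f(4,2)=4 f(4,4)=1
t=5: f(5,-5)=1 f(5,-3)=5 f(5,-1)=10 f(5,1)=10 f(5,3)=5 f(5,5)=1
Σ_s f(5,s) = 32
P = 32/32 = 1

Answer: 1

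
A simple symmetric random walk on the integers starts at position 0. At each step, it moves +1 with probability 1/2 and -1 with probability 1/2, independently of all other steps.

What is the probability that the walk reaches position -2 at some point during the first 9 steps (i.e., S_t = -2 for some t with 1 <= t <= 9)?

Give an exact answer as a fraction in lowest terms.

Count via complement. Let g(t,s) = #length-t paths at position s with S_1..S_t all ≠ -2.
g(t,s) = g(t-1,s-1) + g(t-1,s+1) for s ≠ -2; g(t,-2) = 0.
t=0: g(0,0)=1
t=1: g(1,-1)=1 g(1,1)=1
t=2: g(2,0)=2 g(2,2)=1
t=3: g(3,-1)=2 g(3,1)=3 g(3,3)=1
t=4: g(4,0)=5 g(4,2)=4 g(4,4)=1
t=5: g(5,-1)=5 g(5,1)=9 g(5,3)=5 g(5,5)=1
t=6: g(6,0)=14 g(6,2)=14 g(6,4)=6 g(6,6)=1
t=7: g(7,-1)=14 g(7,1)=28 g(7,3)=20 g(7,5)=7 g(7,7)=1
t=8: g(8,0)=42 g(8,2)=48 g(8,4)=27 g(8,6)=8 g(8,8)=1
t=9: g(9,-1)=42 g(9,1)=90 g(9,3)=75 g(9,5)=35 g(9,7)=9 g(9,9)=1
Paths never hitting -2: Σ_s g(9,s) = 252
Paths hitting -2: 2^9 - 252 = 260
P = 260/512 = 65/128

Answer: 65/128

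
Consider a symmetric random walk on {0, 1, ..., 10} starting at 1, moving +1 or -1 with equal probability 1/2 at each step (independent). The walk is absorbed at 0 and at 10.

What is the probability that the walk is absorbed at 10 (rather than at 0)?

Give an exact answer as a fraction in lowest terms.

Answer: 1/10

Derivation:
Symmetric walk (p = 1/2): the harmonic-function argument gives P(hit 10 before 0 | start at 1) = a/N.
P = 1/10 = 1/10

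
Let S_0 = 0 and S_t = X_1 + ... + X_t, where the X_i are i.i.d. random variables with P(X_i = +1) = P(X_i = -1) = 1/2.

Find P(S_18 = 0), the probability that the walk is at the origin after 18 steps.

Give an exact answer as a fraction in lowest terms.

Answer: 12155/65536

Derivation:
To return to 0 after 18 steps: need exactly 9 steps of +1 and 9 of -1.
Favorable paths: C(18,9) = 48620
Total paths: 2^18 = 262144
P = 48620/262144 = 12155/65536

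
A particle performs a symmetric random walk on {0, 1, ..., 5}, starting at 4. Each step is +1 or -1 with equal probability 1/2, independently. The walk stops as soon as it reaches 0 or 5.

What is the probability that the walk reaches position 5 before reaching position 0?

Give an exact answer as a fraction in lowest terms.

Answer: 4/5

Derivation:
Symmetric walk (p = 1/2): the harmonic-function argument gives P(hit 5 before 0 | start at 4) = a/N.
P = 4/5 = 4/5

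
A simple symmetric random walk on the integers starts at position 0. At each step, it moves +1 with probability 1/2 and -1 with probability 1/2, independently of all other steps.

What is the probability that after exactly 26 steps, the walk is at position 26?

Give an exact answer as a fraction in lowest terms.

Answer: 1/67108864

Derivation:
To reach position 26 after 26 steps: need 26 steps of +1 and 0 of -1.
Favorable paths: C(26,26) = 1
Total paths: 2^26 = 67108864
P = 1/67108864 = 1/67108864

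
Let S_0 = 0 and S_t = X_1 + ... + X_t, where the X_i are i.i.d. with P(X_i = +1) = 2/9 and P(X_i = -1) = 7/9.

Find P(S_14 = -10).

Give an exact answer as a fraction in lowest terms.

Answer: 5038228541164/22876792454961

Derivation:
To reach position -10 after 14 steps: need 2 steps of +1 and 12 steps of -1.
Number of such sequences: C(14,2) = 91
Each has probability (2/9)^2 · (7/9)^12 = 55365148804/22876792454961
P = 91 · 55365148804/22876792454961 = 5038228541164/22876792454961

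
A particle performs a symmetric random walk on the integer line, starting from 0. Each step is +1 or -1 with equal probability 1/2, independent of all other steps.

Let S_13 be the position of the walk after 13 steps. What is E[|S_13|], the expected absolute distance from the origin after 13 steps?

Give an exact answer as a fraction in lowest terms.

Answer: 3003/1024

Derivation:
S_13 takes values m ≡ 1 (mod 2) with |m| ≤ 13; P(S_13=m) = C(13,(13+m)/2)/2^13.
Total paths: 2^13 = 8192
Distribution: P(S=-13)=1/8192, P(S=-11)=13/8192, P(S=-9)=78/8192, P(S=-7)=286/8192, P(S=-5)=715/8192, P(S=-3)=1287/8192, P(S=-1)=1716/8192, P(S=1)=1716/8192, P(S=3)=1287/8192, P(S=5)=715/8192, P(S=7)=286/8192, P(S=9)=78/8192, P(S=11)=13/8192, P(S=13)=1/8192
E[|S_13|] = Σ_m |m|·P(S_13=m) = 24024/8192 = 3003/1024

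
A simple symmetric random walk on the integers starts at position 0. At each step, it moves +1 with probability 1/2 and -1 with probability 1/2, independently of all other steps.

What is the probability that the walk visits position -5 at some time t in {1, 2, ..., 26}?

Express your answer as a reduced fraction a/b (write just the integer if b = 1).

Answer: 342821/1048576

Derivation:
Count via complement. Let g(t,s) = #length-t paths at position s with S_1..S_t all ≠ -5.
g(t,s) = g(t-1,s-1) + g(t-1,s+1) for s ≠ -5; g(t,-5) = 0.
t=0: g(0,0)=1
t=1: g(1,-1)=1 g(1,1)=1
t=2: g(2,-2)=1 g(2,0)=2 g(2,2)=1
t=3: g(3,-3)=1 g(3,-1)=3 g(3,1)=3 g(3,3)=1
t=4: g(4,-4)=1 g(4,-2)=4 g(4,0)=6 g(4,2)=4 g(4,4)=1
t=5: g(5,-3)=5 g(5,-1)=10 g(5,1)=10 g(5,3)=5 g(5,5)=1
t=6: g(6,-4)=5 g(6,-2)=15 g(6,0)=20 g(6,2)=15 g(6,4)=6 g(6,6)=1
t=7: g(7,-3)=20 g(7,-1)=35 g(7,1)=35 g(7,3)=21 g(7,5)=7 g(7,7)=1
t=8: g(8,-4)=20 g(8,-2)=55 g(8,0)=70 g(8,2)=56 g(8,4)=28 g(8,6)=8 g(8,8)=1
t=9: g(9,-3)=75 g(9,-1)=125 g(9,1)=126 g(9,3)=84 g(9,5)=36 g(9,7)=9 g(9,9)=1
t=10: g(10,-4)=75 g(10,-2)=200 g(10,0)=251 g(10,2)=210 g(10,4)=120 g(10,6)=45 g(10,8)=10 g(10,10)=1
t=11: g(11,-3)=275 g(11,-1)=451 g(11,1)=461 g(11,3)=330 g(11,5)=165 g(11,7)=55 g(11,9)=11 g(11,11)=1
t=12: g(12,-4)=275 g(12,-2)=726 g(12,0)=912 g(12,2)=791 g(12,4)=495 g(12,6)=220 g(12,8)=66 g(12,10)=12 g(12,12)=1
t=13: g(13,-3)=1001 g(13,-1)=1638 g(13,1)=1703 g(13,3)=1286 g(13,5)=715 g(13,7)=286 g(13,9)=78 g(13,11)=13 g(13,13)=1
t=14: g(14,-4)=1001 g(14,-2)=2639 g(14,0)=3341 g(14,2)=2989 g(14,4)=2001 g(14,6)=1001 g(14,8)=364 g(14,10)=91 g(14,12)=14 g(14,14)=1
t=15: g(15,-3)=3640 g(15,-1)=5980 g(15,1)=6330 g(15,3)=4990 g(15,5)=3002 g(15,7)=1365 g(15,9)=455 g(15,11)=105 g(15,13)=15 g(15,15)=1
t=16: g(16,-4)=3640 g(16,-2)=9620 g(16,0)=12310 g(16,2)=11320 g(16,4)=7992 g(16,6)=4367 g(16,8)=1820 g(16,10)=560 g(16,12)=120 g(16,14)=16 g(16,16)=1
t=17: g(17,-3)=13260 g(17,-1)=21930 g(17,1)=23630 g(17,3)=19312 g(17,5)=12359 g(17,7)=6187 g(17,9)=2380 g(17,11)=680 g(17,13)=136 g(17,15)=17 g(17,17)=1
t=18: g(18,-4)=13260 g(18,-2)=35190 g(18,0)=45560 g(18,2)=42942 g(18,4)=31671 g(18,6)=18546 g(18,8)=8567 g(18,10)=3060 g(18,12)=816 g(18,14)=153 g(18,16)=18 g(18,18)=1
t=19: g(19,-3)=48450 g(19,-1)=80750 g(19,1)=88502 g(19,3)=74613 g(19,5)=50217 g(19,7)=27113 g(19,9)=11627 g(19,11)=3876 g(19,13)=969 g(19,15)=171 g(19,17)=19 g(19,19)=1
t=20: g(20,-4)=48450 g(20,-2)=129200 g(20,0)=169252 g(20,2)=163115 g(20,4)=124830 g(20,6)=77330 g(20,8)=38740 g(20,10)=15503 g(20,12)=4845 g(20,14)=1140 g(20,16)=190 g(20,18)=20 g(20,20)=1
t=21: g(21,-3)=177650 g(21,-1)=298452 g(21,1)=332367 g(21,3)=287945 g(21,5)=202160 g(21,7)=116070 g(21,9)=54243 g(21,11)=20348 g(21,13)=5985 g(21,15)=1330 g(21,17)=210 g(21,19)=21 g(21,21)=1
t=22: g(22,-4)=177650 g(22,-2)=476102 g(22,0)=630819 g(22,2)=620312 g(22,4)=490105 g(22,6)=318230 g(22,8)=170313 g(22,10)=74591 g(22,12)=26333 g(22,14)=7315 g(22,16)=1540 g(22,18)=231 g(22,20)=22 g(22,22)=1
t=23: g(23,-3)=653752 g(23,-1)=1106921 g(23,1)=1251131 g(23,3)=1110417 g(23,5)=808335 g(23,7)=488543 g(23,9)=244904 g(23,11)=100924 g(23,13)=33648 g(23,15)=8855 g(23,17)=1771 g(23,19)=253 g(23,21)=23 g(23,23)=1
t=24: g(24,-4)=653752 g(24,-2)=1760673 g(24,0)=2358052 g(24,2)=2361548 g(24,4)=1918752 g(24,6)=1296878 g(24,8)=733447 g(24,10)=345828 g(24,12)=134572 g(24,14)=42503 g(24,16)=10626 g(24,18)=2024 g(24,20)=276 g(24,22)=24 g(24,24)=1
t=25: g(25,-3)=2414425 g(25,-1)=4118725 g(25,1)=4719600 g(25,3)=4280300 g(25,5)=3215630 g(25,7)=2030325 g(25,9)=1079275 g(25,11)=480400 g(25,13)=177075 g(25,15)=53129 g(25,17)=12650 g(25,19)=2300 g(25,21)=300 g(25,23)=25 g(25,25)=1
t=26: g(26,-4)=2414425 g(26,-2)=6533150 g(26,0)=8838325 g(26,2)=8999900 g(26,4)=7495930 g(26,6)=5245955 g(26,8)=3109600 g(26,10)=1559675 g(26,12)=657475 g(26,14)=230204 g(26,16)=65779 g(26,18)=14950 g(26,20)=2600 g(26,22)=325 g(26,24)=26 g(26,26)=1
Paths never hitting -5: Σ_s g(26,s) = 45168320
Paths hitting -5: 2^26 - 45168320 = 21940544
P = 21940544/67108864 = 342821/1048576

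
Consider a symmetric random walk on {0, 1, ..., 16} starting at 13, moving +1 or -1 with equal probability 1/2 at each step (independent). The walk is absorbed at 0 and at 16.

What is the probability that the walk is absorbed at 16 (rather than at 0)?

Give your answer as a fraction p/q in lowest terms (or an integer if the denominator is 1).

Answer: 13/16

Derivation:
Symmetric walk (p = 1/2): the harmonic-function argument gives P(hit 16 before 0 | start at 13) = a/N.
P = 13/16 = 13/16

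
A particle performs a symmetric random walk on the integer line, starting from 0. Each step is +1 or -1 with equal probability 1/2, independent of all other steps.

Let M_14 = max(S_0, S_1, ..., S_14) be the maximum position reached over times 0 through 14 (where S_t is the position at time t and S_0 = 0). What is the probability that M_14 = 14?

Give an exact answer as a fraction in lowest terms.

Answer: 1/16384

Derivation:
Let M_14 = max(S_0,...,S_14). Use the reflection principle: for j ≥ 1, #{paths with M_14 ≥ j} = #{S_14 ≥ j} + #{S_14 ≥ j+1}.
By reflection, #{M_14 ≥ 14} = #{S_14 ≥ 14} + #{S_14 ≥ 15} = 1 + 0 = 1.
#{M_14 ≥ 15} = #{S_14 ≥ 15} + #{S_14 ≥ 16} = 0 + 0 = 0.
#{M_14 = 14} = 1 - 0 = 1.
P(M_14 = 14) = 1/16384 = 1/16384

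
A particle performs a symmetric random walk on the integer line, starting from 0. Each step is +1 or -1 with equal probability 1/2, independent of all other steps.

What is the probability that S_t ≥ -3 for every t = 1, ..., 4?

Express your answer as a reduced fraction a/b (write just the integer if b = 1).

Answer: 15/16

Derivation:
Let f(t,s) = #length-t paths at position s with S_1..S_t all ≥ -3.
f(t,s) = f(t-1,s-1) + f(t-1,s+1) for s ≥ -3; f(t,s) = 0 for s < -3.
t=0: f(0,0)=1
t=1: f(1,-1)=1 f(1,1)=1
t=2: f(2,-2)=1 f(2,0)=2 f(2,2)=1
t=3: f(3,-3)=1 f(3,-1)=3 f(3,1)=3 f(3,3)=1
t=4: f(4,-2)=4 f(4,0)=6 f(4,2)=4 f(4,4)=1
Σ_s f(4,s) = 15
P = 15/16 = 15/16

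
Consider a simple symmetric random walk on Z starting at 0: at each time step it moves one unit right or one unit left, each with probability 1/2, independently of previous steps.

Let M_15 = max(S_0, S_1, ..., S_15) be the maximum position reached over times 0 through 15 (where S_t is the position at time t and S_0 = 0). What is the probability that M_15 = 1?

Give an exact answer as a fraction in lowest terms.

Answer: 6435/32768

Derivation:
Let M_15 = max(S_0,...,S_15). Use the reflection principle: for j ≥ 1, #{paths with M_15 ≥ j} = #{S_15 ≥ j} + #{S_15 ≥ j+1}.
By reflection, #{M_15 ≥ 1} = #{S_15 ≥ 1} + #{S_15 ≥ 2} = 16384 + 9949 = 26333.
#{M_15 ≥ 2} = #{S_15 ≥ 2} + #{S_15 ≥ 3} = 9949 + 9949 = 19898.
#{M_15 = 1} = 26333 - 19898 = 6435.
P(M_15 = 1) = 6435/32768 = 6435/32768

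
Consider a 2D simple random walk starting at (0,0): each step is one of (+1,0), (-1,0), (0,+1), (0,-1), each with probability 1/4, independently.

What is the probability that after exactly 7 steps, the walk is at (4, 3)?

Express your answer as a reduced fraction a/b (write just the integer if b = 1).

Let h be the number of horizontal steps (so 7-h are vertical). To end at (4,3) need (h+4)/2 right-steps and ((7-h)+3)/2 up-steps.
Sum over h with 4 ≤ h ≤ 4, h ≡ 0 (mod 2), 7-h ≡ 1 (mod 2):
h=4: C(7,4)·C(4,4)·C(3,3) = 35·1·1 = 35
Total favorable: 35
Total paths: 4^7 = 16384
P = 35/16384 = 35/16384

Answer: 35/16384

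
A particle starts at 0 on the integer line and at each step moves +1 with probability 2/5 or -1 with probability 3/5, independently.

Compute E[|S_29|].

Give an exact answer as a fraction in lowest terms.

Answer: 9789013990882711601/1490116119384765625

Derivation:
S_29 takes values m ≡ 1 (mod 2) with |m| ≤ 29; P(S_29=m) = C(29,(29+m)/2) · (2/5)^((29+m)/2) · (3/5)^((29-m)/2).
Distribution: P(S=-29)=68630377364883/186264514923095703125, P(S=-27)=1326853962387738/186264514923095703125, P(S=-25)=12383970315618888/186264514923095703125, P(S=-23)=74303821893713328/186264514923095703125, P(S=-21)=321983228206091088/186264514923095703125, P(S=-19)=214655485470727392/37252902984619140625, P(S=-17)=572414627921939712/37252902984619140625, P(S=-15)=1253860613543296512/37252902984619140625, P(S=-13)=2298744458162710272/37252902984619140625, P(S=-11)=3575824712697549312/37252902984619140625, P(S=-9)=4767766283596732416/37252902984619140625, P(S=-7)=5490155114444722176/37252902984619140625, P(S=-5)=5490155114444722176/37252902984619140625, P(S=-3)=4786289074131296256/37252902984619140625, P(S=-1)=3646696437433368576/37252902984619140625, P(S=1)=2431130958288912384/37252902984619140625, P(S=3)=1418159725668532224/37252902984619140625, P(S=5)=722983389556506624/37252902984619140625, P(S=7)=321325950914002944/37252902984619140625, P(S=9)=124020542458036224/37252902984619140625, P(S=11)=41340180819345408/37252902984619140625, P(S=13)=11811480234098688/37252902984619140625, P(S=15)=2863389147660288/37252902984619140625, P(S=17)=580977508220928/37252902984619140625, P(S=19)=96829584703488/37252902984619140625, P(S=21)=64553056468992/186264514923095703125, P(S=23)=6620826304512/186264514923095703125, P(S=25)=490431578112/186264514923095703125, P(S=27)=23353884672/186264514923095703125, P(S=29)=536870912/186264514923095703125
E[|S_29|] = Σ_m |m|·P(S_29=m) = 9789013990882711601/1490116119384765625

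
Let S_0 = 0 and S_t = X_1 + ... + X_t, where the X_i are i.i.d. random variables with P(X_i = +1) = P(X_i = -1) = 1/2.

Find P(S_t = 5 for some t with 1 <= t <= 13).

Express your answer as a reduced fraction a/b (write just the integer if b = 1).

Answer: 1471/8192

Derivation:
Count via complement. Let g(t,s) = #length-t paths at position s with S_1..S_t all ≠ 5.
g(t,s) = g(t-1,s-1) + g(t-1,s+1) for s ≠ 5; g(t,5) = 0.
t=0: g(0,0)=1
t=1: g(1,-1)=1 g(1,1)=1
t=2: g(2,-2)=1 g(2,0)=2 g(2,2)=1
t=3: g(3,-3)=1 g(3,-1)=3 g(3,1)=3 g(3,3)=1
t=4: g(4,-4)=1 g(4,-2)=4 g(4,0)=6 g(4,2)=4 g(4,4)=1
t=5: g(5,-5)=1 g(5,-3)=5 g(5,-1)=10 g(5,1)=10 g(5,3)=5
t=6: g(6,-6)=1 g(6,-4)=6 g(6,-2)=15 g(6,0)=20 g(6,2)=15 g(6,4)=5
t=7: g(7,-7)=1 g(7,-5)=7 g(7,-3)=21 g(7,-1)=35 g(7,1)=35 g(7,3)=20
t=8: g(8,-8)=1 g(8,-6)=8 g(8,-4)=28 g(8,-2)=56 g(8,0)=70 g(8,2)=55 g(8,4)=20
t=9: g(9,-9)=1 g(9,-7)=9 g(9,-5)=36 g(9,-3)=84 g(9,-1)=126 g(9,1)=125 g(9,3)=75
t=10: g(10,-10)=1 g(10,-8)=10 g(10,-6)=45 g(10,-4)=120 g(10,-2)=210 g(10,0)=251 g(10,2)=200 g(10,4)=75
t=11: g(11,-11)=1 g(11,-9)=11 g(11,-7)=55 g(11,-5)=165 g(11,-3)=330 g(11,-1)=461 g(11,1)=451 g(11,3)=275
t=12: g(12,-12)=1 g(12,-10)=12 g(12,-8)=66 g(12,-6)=220 g(12,-4)=495 g(12,-2)=791 g(12,0)=912 g(12,2)=726 g(12,4)=275
t=13: g(13,-13)=1 g(13,-11)=13 g(13,-9)=78 g(13,-7)=286 g(13,-5)=715 g(13,-3)=1286 g(13,-1)=1703 g(13,1)=1638 g(13,3)=1001
Paths never hitting 5: Σ_s g(13,s) = 6721
Paths hitting 5: 2^13 - 6721 = 1471
P = 1471/8192 = 1471/8192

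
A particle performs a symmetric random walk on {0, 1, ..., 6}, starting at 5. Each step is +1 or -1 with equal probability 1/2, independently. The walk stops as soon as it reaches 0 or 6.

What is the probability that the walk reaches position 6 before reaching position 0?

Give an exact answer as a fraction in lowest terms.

Symmetric walk (p = 1/2): the harmonic-function argument gives P(hit 6 before 0 | start at 5) = a/N.
P = 5/6 = 5/6

Answer: 5/6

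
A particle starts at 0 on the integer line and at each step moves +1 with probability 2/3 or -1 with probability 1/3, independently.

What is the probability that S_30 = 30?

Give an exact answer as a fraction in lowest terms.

Answer: 1073741824/205891132094649

Derivation:
To reach position 30 after 30 steps: need 30 steps of +1 and 0 steps of -1.
Number of such sequences: C(30,30) = 1
Each has probability (2/3)^30 · (1/3)^0 = 1073741824/205891132094649
P = 1 · 1073741824/205891132094649 = 1073741824/205891132094649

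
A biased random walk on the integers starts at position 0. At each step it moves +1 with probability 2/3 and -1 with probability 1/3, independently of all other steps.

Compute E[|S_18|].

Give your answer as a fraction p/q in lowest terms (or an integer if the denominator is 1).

Answer: 269079674/43046721

Derivation:
S_18 takes values m ≡ 0 (mod 2) with |m| ≤ 18; P(S_18=m) = C(18,(18+m)/2) · (2/3)^((18+m)/2) · (1/3)^((18-m)/2).
Distribution: P(S=-18)=1/387420489, P(S=-16)=4/43046721, P(S=-14)=68/43046721, P(S=-12)=2176/129140163, P(S=-10)=5440/43046721, P(S=-8)=30464/43046721, P(S=-6)=396032/129140163, P(S=-4)=452608/43046721, P(S=-2)=1244672/43046721, P(S=0)=24893440/387420489, P(S=2)=4978688/43046721, P(S=4)=7241728/43046721, P(S=6)=25346048/129140163, P(S=8)=7798784/43046721, P(S=10)=5570560/43046721, P(S=12)=8912896/129140163, P(S=14)=1114112/43046721, P(S=16)=262144/43046721, P(S=18)=262144/387420489
E[|S_18|] = Σ_m |m|·P(S_18=m) = 269079674/43046721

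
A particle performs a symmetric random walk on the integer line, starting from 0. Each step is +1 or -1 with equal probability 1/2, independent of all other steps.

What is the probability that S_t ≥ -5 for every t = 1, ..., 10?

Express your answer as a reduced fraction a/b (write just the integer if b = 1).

Answer: 957/1024

Derivation:
Let f(t,s) = #length-t paths at position s with S_1..S_t all ≥ -5.
f(t,s) = f(t-1,s-1) + f(t-1,s+1) for s ≥ -5; f(t,s) = 0 for s < -5.
t=0: f(0,0)=1
t=1: f(1,-1)=1 f(1,1)=1
t=2: f(2,-2)=1 f(2,0)=2 f(2,2)=1
t=3: f(3,-3)=1 f(3,-1)=3 f(3,1)=3 f(3,3)=1
t=4: f(4,-4)=1 f(4,-2)=4 f(4,0)=6 f(4,2)=4 f(4,4)=1
t=5: f(5,-5)=1 f(5,-3)=5 f(5,-1)=10 f(5,1)=10 f(5,3)=5 f(5,5)=1
t=6: f(6,-4)=6 f(6,-2)=15 f(6,0)=20 f(6,2)=15 f(6,4)=6 f(6,6)=1
t=7: f(7,-5)=6 f(7,-3)=21 f(7,-1)=35 f(7,1)=35 f(7,3)=21 f(7,5)=7 f(7,7)=1
t=8: f(8,-4)=27 f(8,-2)=56 f(8,0)=70 f(8,2)=56 f(8,4)=28 f(8,6)=8 f(8,8)=1
t=9: f(9,-5)=27 f(9,-3)=83 f(9,-1)=126 f(9,1)=126 f(9,3)=84 f(9,5)=36 f(9,7)=9 f(9,9)=1
t=10: f(10,-4)=110 f(10,-2)=209 f(10,0)=252 f(10,2)=210 f(10,4)=120 f(10,6)=45 f(10,8)=10 f(10,10)=1
Σ_s f(10,s) = 957
P = 957/1024 = 957/1024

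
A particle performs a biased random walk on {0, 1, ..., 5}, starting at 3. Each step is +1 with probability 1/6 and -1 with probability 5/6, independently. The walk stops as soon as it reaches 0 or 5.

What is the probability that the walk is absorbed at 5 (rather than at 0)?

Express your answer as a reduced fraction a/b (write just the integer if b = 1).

Biased walk: p = 1/6, q = 5/6, r = q/p = 5
Gambler's ruin: P(hit 5 before 0 | start at 3) = (1 - r^a)/(1 - r^N)
r^3 = 125; r^5 = 3125
P = (1 - 125) / (1 - 3125) = -124 / -3124 = 31/781

Answer: 31/781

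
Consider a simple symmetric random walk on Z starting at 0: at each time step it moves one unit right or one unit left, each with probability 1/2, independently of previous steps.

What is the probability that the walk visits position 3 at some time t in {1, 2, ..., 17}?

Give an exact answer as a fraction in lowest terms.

Count via complement. Let g(t,s) = #length-t paths at position s with S_1..S_t all ≠ 3.
g(t,s) = g(t-1,s-1) + g(t-1,s+1) for s ≠ 3; g(t,3) = 0.
t=0: g(0,0)=1
t=1: g(1,-1)=1 g(1,1)=1
t=2: g(2,-2)=1 g(2,0)=2 g(2,2)=1
t=3: g(3,-3)=1 g(3,-1)=3 g(3,1)=3
t=4: g(4,-4)=1 g(4,-2)=4 g(4,0)=6 g(4,2)=3
t=5: g(5,-5)=1 g(5,-3)=5 g(5,-1)=10 g(5,1)=9
t=6: g(6,-6)=1 g(6,-4)=6 g(6,-2)=15 g(6,0)=19 g(6,2)=9
t=7: g(7,-7)=1 g(7,-5)=7 g(7,-3)=21 g(7,-1)=34 g(7,1)=28
t=8: g(8,-8)=1 g(8,-6)=8 g(8,-4)=28 g(8,-2)=55 g(8,0)=62 g(8,2)=28
t=9: g(9,-9)=1 g(9,-7)=9 g(9,-5)=36 g(9,-3)=83 g(9,-1)=117 g(9,1)=90
t=10: g(10,-10)=1 g(10,-8)=10 g(10,-6)=45 g(10,-4)=119 g(10,-2)=200 g(10,0)=207 g(10,2)=90
t=11: g(11,-11)=1 g(11,-9)=11 g(11,-7)=55 g(11,-5)=164 g(11,-3)=319 g(11,-1)=407 g(11,1)=297
t=12: g(12,-12)=1 g(12,-10)=12 g(12,-8)=66 g(12,-6)=219 g(12,-4)=483 g(12,-2)=726 g(12,0)=704 g(12,2)=297
t=13: g(13,-13)=1 g(13,-11)=13 g(13,-9)=78 g(13,-7)=285 g(13,-5)=702 g(13,-3)=1209 g(13,-1)=1430 g(13,1)=1001
t=14: g(14,-14)=1 g(14,-12)=14 g(14,-10)=91 g(14,-8)=363 g(14,-6)=987 g(14,-4)=1911 g(14,-2)=2639 g(14,0)=2431 g(14,2)=1001
t=15: g(15,-15)=1 g(15,-13)=15 g(15,-11)=105 g(15,-9)=454 g(15,-7)=1350 g(15,-5)=2898 g(15,-3)=4550 g(15,-1)=5070 g(15,1)=3432
t=16: g(16,-16)=1 g(16,-14)=16 g(16,-12)=120 g(16,-10)=559 g(16,-8)=1804 g(16,-6)=4248 g(16,-4)=7448 g(16,-2)=9620 g(16,0)=8502 g(16,2)=3432
t=17: g(17,-17)=1 g(17,-15)=17 g(17,-13)=136 g(17,-11)=679 g(17,-9)=2363 g(17,-7)=6052 g(17,-5)=11696 g(17,-3)=17068 g(17,-1)=18122 g(17,1)=11934
Paths never hitting 3: Σ_s g(17,s) = 68068
Paths hitting 3: 2^17 - 68068 = 63004
P = 63004/131072 = 15751/32768

Answer: 15751/32768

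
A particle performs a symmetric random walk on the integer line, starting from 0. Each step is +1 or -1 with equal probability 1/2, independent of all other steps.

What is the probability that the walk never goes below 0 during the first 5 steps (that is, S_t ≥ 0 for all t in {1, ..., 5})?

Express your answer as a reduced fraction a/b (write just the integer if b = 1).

Answer: 5/16

Derivation:
Let f(t,s) = #length-t paths at position s with S_1..S_t all ≥ 0.
f(t,s) = f(t-1,s-1) + f(t-1,s+1) for s ≥ 0; f(t,s) = 0 for s < 0.
t=0: f(0,0)=1
t=1: f(1,1)=1
t=2: f(2,0)=1 f(2,2)=1
t=3: f(3,1)=2 f(3,3)=1
t=4: f(4,0)=2 f(4,2)=3 f(4,4)=1
t=5: f(5,1)=5 f(5,3)=4 f(5,5)=1
Σ_s f(5,s) = 10
P = 10/32 = 5/16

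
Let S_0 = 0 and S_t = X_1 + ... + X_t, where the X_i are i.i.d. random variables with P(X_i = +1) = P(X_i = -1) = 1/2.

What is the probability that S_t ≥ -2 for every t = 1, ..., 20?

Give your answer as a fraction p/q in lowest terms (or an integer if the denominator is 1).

Answer: 130169/262144

Derivation:
Let f(t,s) = #length-t paths at position s with S_1..S_t all ≥ -2.
f(t,s) = f(t-1,s-1) + f(t-1,s+1) for s ≥ -2; f(t,s) = 0 for s < -2.
t=0: f(0,0)=1
t=1: f(1,-1)=1 f(1,1)=1
t=2: f(2,-2)=1 f(2,0)=2 f(2,2)=1
t=3: f(3,-1)=3 f(3,1)=3 f(3,3)=1
t=4: f(4,-2)=3 f(4,0)=6 f(4,2)=4 f(4,4)=1
t=5: f(5,-1)=9 f(5,1)=10 f(5,3)=5 f(5,5)=1
t=6: f(6,-2)=9 f(6,0)=19 f(6,2)=15 f(6,4)=6 f(6,6)=1
t=7: f(7,-1)=28 f(7,1)=34 f(7,3)=21 f(7,5)=7 f(7,7)=1
t=8: f(8,-2)=28 f(8,0)=62 f(8,2)=55 f(8,4)=28 f(8,6)=8 f(8,8)=1
t=9: f(9,-1)=90 f(9,1)=117 f(9,3)=83 f(9,5)=36 f(9,7)=9 f(9,9)=1
t=10: f(10,-2)=90 f(10,0)=207 f(10,2)=200 f(10,4)=119 f(10,6)=45 f(10,8)=10 f(10,10)=1
t=11: f(11,-1)=297 f(11,1)=407 f(11,3)=319 f(11,5)=164 f(11,7)=55 f(11,9)=11 f(11,11)=1
t=12: f(12,-2)=297 f(12,0)=704 f(12,2)=726 f(12,4)=483 f(12,6)=219 f(12,8)=66 f(12,10)=12 f(12,12)=1
t=13: f(13,-1)=1001 f(13,1)=1430 f(13,3)=1209 f(13,5)=702 f(13,7)=285 f(13,9)=78 f(13,11)=13 f(13,13)=1
t=14: f(14,-2)=1001 f(14,0)=2431 f(14,2)=2639 f(14,4)=1911 f(14,6)=987 f(14,8)=363 f(14,10)=91 f(14,12)=14 f(14,14)=1
t=15: f(15,-1)=3432 f(15,1)=5070 f(15,3)=4550 f(15,5)=2898 f(15,7)=1350 f(15,9)=454 f(15,11)=105 f(15,13)=15 f(15,15)=1
t=16: f(16,-2)=3432 f(16,0)=8502 f(16,2)=9620 f(16,4)=7448 f(16,6)=4248 f(16,8)=1804 f(16,10)=559 f(16,12)=120 f(16,14)=16 f(16,16)=1
t=17: f(17,-1)=11934 f(17,1)=18122 f(17,3)=17068 f(17,5)=11696 f(17,7)=6052 f(17,9)=2363 f(17,11)=679 f(17,13)=136 f(17,15)=17 f(17,17)=1
t=18: f(18,-2)=11934 f(18,0)=30056 f(18,2)=35190 f(18,4)=28764 f(18,6)=17748 f(18,8)=8415 f(18,10)=3042 f(18,12)=815 f(18,14)=153 f(18,16)=18 f(18,18)=1
t=19: f(19,-1)=41990 f(19,1)=65246 f(19,3)=63954 f(19,5)=46512 f(19,7)=26163 f(19,9)=11457 f(19,11)=3857 f(19,13)=968 f(19,15)=171 f(19,17)=19 f(19,19)=1
t=20: f(20,-2)=41990 f(20,0)=107236 f(20,2)=129200 f(20,4)=110466 f(20,6)=72675 f(20,8)=37620 f(20,10)=15314 f(20,12)=4825 f(20,14)=1139 f(20,16)=190 f(20,18)=20 f(20,20)=1
Σ_s f(20,s) = 520676
P = 520676/1048576 = 130169/262144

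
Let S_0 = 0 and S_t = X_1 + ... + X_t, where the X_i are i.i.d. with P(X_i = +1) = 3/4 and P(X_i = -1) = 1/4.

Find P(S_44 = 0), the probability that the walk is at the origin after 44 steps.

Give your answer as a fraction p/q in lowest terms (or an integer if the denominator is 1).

To be at 0 after 44 steps: need exactly 22 steps of +1 and 22 of -1.
Number of such sequences: C(44,22) = 2104098963720
Each has probability (3/4)^22 · (1/4)^22 = 31381059609/309485009821345068724781056
P = 2104098963720 · 31381059609/309485009821345068724781056 = 8253606875466556048185/38685626227668133590597632

Answer: 8253606875466556048185/38685626227668133590597632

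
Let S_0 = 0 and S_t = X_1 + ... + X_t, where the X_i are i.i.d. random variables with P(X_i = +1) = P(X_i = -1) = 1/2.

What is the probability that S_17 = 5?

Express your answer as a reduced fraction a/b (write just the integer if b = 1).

Answer: 1547/16384

Derivation:
To reach position 5 after 17 steps: need 11 steps of +1 and 6 of -1.
Favorable paths: C(17,11) = 12376
Total paths: 2^17 = 131072
P = 12376/131072 = 1547/16384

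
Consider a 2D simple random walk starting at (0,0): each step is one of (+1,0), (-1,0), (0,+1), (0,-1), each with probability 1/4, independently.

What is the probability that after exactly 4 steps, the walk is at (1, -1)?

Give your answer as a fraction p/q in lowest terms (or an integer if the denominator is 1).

Answer: 3/32

Derivation:
Let h be the number of horizontal steps (so 4-h are vertical). To end at (1,-1) need (h+1)/2 right-steps and ((4-h)-1)/2 up-steps.
Sum over h with 1 ≤ h ≤ 3, h ≡ 1 (mod 2), 4-h ≡ 1 (mod 2):
h=1: C(4,1)·C(1,1)·C(3,1) = 4·1·3 = 12
h=3: C(4,3)·C(3,2)·C(1,0) = 4·3·1 = 12
Total favorable: 24
Total paths: 4^4 = 256
P = 24/256 = 3/32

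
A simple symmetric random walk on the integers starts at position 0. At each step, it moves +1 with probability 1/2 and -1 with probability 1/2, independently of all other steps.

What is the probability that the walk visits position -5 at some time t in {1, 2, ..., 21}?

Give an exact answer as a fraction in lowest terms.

Count via complement. Let g(t,s) = #length-t paths at position s with S_1..S_t all ≠ -5.
g(t,s) = g(t-1,s-1) + g(t-1,s+1) for s ≠ -5; g(t,-5) = 0.
t=0: g(0,0)=1
t=1: g(1,-1)=1 g(1,1)=1
t=2: g(2,-2)=1 g(2,0)=2 g(2,2)=1
t=3: g(3,-3)=1 g(3,-1)=3 g(3,1)=3 g(3,3)=1
t=4: g(4,-4)=1 g(4,-2)=4 g(4,0)=6 g(4,2)=4 g(4,4)=1
t=5: g(5,-3)=5 g(5,-1)=10 g(5,1)=10 g(5,3)=5 g(5,5)=1
t=6: g(6,-4)=5 g(6,-2)=15 g(6,0)=20 g(6,2)=15 g(6,4)=6 g(6,6)=1
t=7: g(7,-3)=20 g(7,-1)=35 g(7,1)=35 g(7,3)=21 g(7,5)=7 g(7,7)=1
t=8: g(8,-4)=20 g(8,-2)=55 g(8,0)=70 g(8,2)=56 g(8,4)=28 g(8,6)=8 g(8,8)=1
t=9: g(9,-3)=75 g(9,-1)=125 g(9,1)=126 g(9,3)=84 g(9,5)=36 g(9,7)=9 g(9,9)=1
t=10: g(10,-4)=75 g(10,-2)=200 g(10,0)=251 g(10,2)=210 g(10,4)=120 g(10,6)=45 g(10,8)=10 g(10,10)=1
t=11: g(11,-3)=275 g(11,-1)=451 g(11,1)=461 g(11,3)=330 g(11,5)=165 g(11,7)=55 g(11,9)=11 g(11,11)=1
t=12: g(12,-4)=275 g(12,-2)=726 g(12,0)=912 g(12,2)=791 g(12,4)=495 g(12,6)=220 g(12,8)=66 g(12,10)=12 g(12,12)=1
t=13: g(13,-3)=1001 g(13,-1)=1638 g(13,1)=1703 g(13,3)=1286 g(13,5)=715 g(13,7)=286 g(13,9)=78 g(13,11)=13 g(13,13)=1
t=14: g(14,-4)=1001 g(14,-2)=2639 g(14,0)=3341 g(14,2)=2989 g(14,4)=2001 g(14,6)=1001 g(14,8)=364 g(14,10)=91 g(14,12)=14 g(14,14)=1
t=15: g(15,-3)=3640 g(15,-1)=5980 g(15,1)=6330 g(15,3)=4990 g(15,5)=3002 g(15,7)=1365 g(15,9)=455 g(15,11)=105 g(15,13)=15 g(15,15)=1
t=16: g(16,-4)=3640 g(16,-2)=9620 g(16,0)=12310 g(16,2)=11320 g(16,4)=7992 g(16,6)=4367 g(16,8)=1820 g(16,10)=560 g(16,12)=120 g(16,14)=16 g(16,16)=1
t=17: g(17,-3)=13260 g(17,-1)=21930 g(17,1)=23630 g(17,3)=19312 g(17,5)=12359 g(17,7)=6187 g(17,9)=2380 g(17,11)=680 g(17,13)=136 g(17,15)=17 g(17,17)=1
t=18: g(18,-4)=13260 g(18,-2)=35190 g(18,0)=45560 g(18,2)=42942 g(18,4)=31671 g(18,6)=18546 g(18,8)=8567 g(18,10)=3060 g(18,12)=816 g(18,14)=153 g(18,16)=18 g(18,18)=1
t=19: g(19,-3)=48450 g(19,-1)=80750 g(19,1)=88502 g(19,3)=74613 g(19,5)=50217 g(19,7)=27113 g(19,9)=11627 g(19,11)=3876 g(19,13)=969 g(19,15)=171 g(19,17)=19 g(19,19)=1
t=20: g(20,-4)=48450 g(20,-2)=129200 g(20,0)=169252 g(20,2)=163115 g(20,4)=124830 g(20,6)=77330 g(20,8)=38740 g(20,10)=15503 g(20,12)=4845 g(20,14)=1140 g(20,16)=190 g(20,18)=20 g(20,20)=1
t=21: g(21,-3)=177650 g(21,-1)=298452 g(21,1)=332367 g(21,3)=287945 g(21,5)=202160 g(21,7)=116070 g(21,9)=54243 g(21,11)=20348 g(21,13)=5985 g(21,15)=1330 g(21,17)=210 g(21,19)=21 g(21,21)=1
Paths never hitting -5: Σ_s g(21,s) = 1496782
Paths hitting -5: 2^21 - 1496782 = 600370
P = 600370/2097152 = 300185/1048576

Answer: 300185/1048576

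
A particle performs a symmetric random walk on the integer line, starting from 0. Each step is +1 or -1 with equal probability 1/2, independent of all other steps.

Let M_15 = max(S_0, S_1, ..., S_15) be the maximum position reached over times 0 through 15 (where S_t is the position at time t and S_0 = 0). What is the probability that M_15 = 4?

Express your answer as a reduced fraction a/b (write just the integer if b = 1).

Answer: 3003/32768

Derivation:
Let M_15 = max(S_0,...,S_15). Use the reflection principle: for j ≥ 1, #{paths with M_15 ≥ j} = #{S_15 ≥ j} + #{S_15 ≥ j+1}.
By reflection, #{M_15 ≥ 4} = #{S_15 ≥ 4} + #{S_15 ≥ 5} = 4944 + 4944 = 9888.
#{M_15 ≥ 5} = #{S_15 ≥ 5} + #{S_15 ≥ 6} = 4944 + 1941 = 6885.
#{M_15 = 4} = 9888 - 6885 = 3003.
P(M_15 = 4) = 3003/32768 = 3003/32768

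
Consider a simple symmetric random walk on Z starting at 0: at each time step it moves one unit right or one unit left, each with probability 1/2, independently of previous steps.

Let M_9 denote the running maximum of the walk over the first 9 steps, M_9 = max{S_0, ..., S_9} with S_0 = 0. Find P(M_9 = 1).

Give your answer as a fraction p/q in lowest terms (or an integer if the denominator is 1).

Answer: 63/256

Derivation:
Let M_9 = max(S_0,...,S_9). Use the reflection principle: for j ≥ 1, #{paths with M_9 ≥ j} = #{S_9 ≥ j} + #{S_9 ≥ j+1}.
By reflection, #{M_9 ≥ 1} = #{S_9 ≥ 1} + #{S_9 ≥ 2} = 256 + 130 = 386.
#{M_9 ≥ 2} = #{S_9 ≥ 2} + #{S_9 ≥ 3} = 130 + 130 = 260.
#{M_9 = 1} = 386 - 260 = 126.
P(M_9 = 1) = 126/512 = 63/256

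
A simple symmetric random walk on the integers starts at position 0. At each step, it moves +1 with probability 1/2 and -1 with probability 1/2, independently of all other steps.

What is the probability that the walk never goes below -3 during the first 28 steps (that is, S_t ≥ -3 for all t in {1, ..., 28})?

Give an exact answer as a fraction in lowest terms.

Answer: 145422675/268435456

Derivation:
Let f(t,s) = #length-t paths at position s with S_1..S_t all ≥ -3.
f(t,s) = f(t-1,s-1) + f(t-1,s+1) for s ≥ -3; f(t,s) = 0 for s < -3.
t=0: f(0,0)=1
t=1: f(1,-1)=1 f(1,1)=1
t=2: f(2,-2)=1 f(2,0)=2 f(2,2)=1
t=3: f(3,-3)=1 f(3,-1)=3 f(3,1)=3 f(3,3)=1
t=4: f(4,-2)=4 f(4,0)=6 f(4,2)=4 f(4,4)=1
t=5: f(5,-3)=4 f(5,-1)=10 f(5,1)=10 f(5,3)=5 f(5,5)=1
t=6: f(6,-2)=14 f(6,0)=20 f(6,2)=15 f(6,4)=6 f(6,6)=1
t=7: f(7,-3)=14 f(7,-1)=34 f(7,1)=35 f(7,3)=21 f(7,5)=7 f(7,7)=1
t=8: f(8,-2)=48 f(8,0)=69 f(8,2)=56 f(8,4)=28 f(8,6)=8 f(8,8)=1
t=9: f(9,-3)=48 f(9,-1)=117 f(9,1)=125 f(9,3)=84 f(9,5)=36 f(9,7)=9 f(9,9)=1
t=10: f(10,-2)=165 f(10,0)=242 f(10,2)=209 f(10,4)=120 f(10,6)=45 f(10,8)=10 f(10,10)=1
t=11: f(11,-3)=165 f(11,-1)=407 f(11,1)=451 f(11,3)=329 f(11,5)=165 f(11,7)=55 f(11,9)=11 f(11,11)=1
t=12: f(12,-2)=572 f(12,0)=858 f(12,2)=780 f(12,4)=494 f(12,6)=220 f(12,8)=66 f(12,10)=12 f(12,12)=1
t=13: f(13,-3)=572 f(13,-1)=1430 f(13,1)=1638 f(13,3)=1274 f(13,5)=714 f(13,7)=286 f(13,9)=78 f(13,11)=13 f(13,13)=1
t=14: f(14,-2)=2002 f(14,0)=3068 f(14,2)=2912 f(14,4)=1988 f(14,6)=1000 f(14,8)=364 f(14,10)=91 f(14,12)=14 f(14,14)=1
t=15: f(15,-3)=2002 f(15,-1)=5070 f(15,1)=5980 f(15,3)=4900 f(15,5)=2988 f(15,7)=1364 f(15,9)=455 f(15,11)=105 f(15,13)=15 f(15,15)=1
t=16: f(16,-2)=7072 f(16,0)=11050 f(16,2)=10880 f(16,4)=7888 f(16,6)=4352 f(16,8)=1819 f(16,10)=560 f(16,12)=120 f(16,14)=16 f(16,16)=1
t=17: f(17,-3)=7072 f(17,-1)=18122 f(17,1)=21930 f(17,3)=18768 f(17,5)=12240 f(17,7)=6171 f(17,9)=2379 f(17,11)=680 f(17,13)=136 f(17,15)=17 f(17,17)=1
t=18: f(18,-2)=25194 f(18,0)=40052 f(18,2)=40698 f(18,4)=31008 f(18,6)=18411 f(18,8)=8550 f(18,10)=3059 f(18,12)=816 f(18,14)=153 f(18,16)=18 f(18,18)=1
t=19: f(19,-3)=25194 f(19,-1)=65246 f(19,1)=80750 f(19,3)=71706 f(19,5)=49419 f(19,7)=26961 f(19,9)=11609 f(19,11)=3875 f(19,13)=969 f(19,15)=171 f(19,17)=19 f(19,19)=1
t=20: f(20,-2)=90440 f(20,0)=145996 f(20,2)=152456 f(20,4)=121125 f(20,6)=76380 f(20,8)=38570 f(20,10)=15484 f(20,12)=4844 f(20,14)=1140 f(20,16)=190 f(20,18)=20 f(20,20)=1
t=21: f(21,-3)=90440 f(21,-1)=236436 f(21,1)=298452 f(21,3)=273581 f(21,5)=197505 f(21,7)=114950 f(21,9)=54054 f(21,11)=20328 f(21,13)=5984 f(21,15)=1330 f(21,17)=210 f(21,19)=21 f(21,21)=1
t=22: f(22,-2)=326876 f(22,0)=534888 f(22,2)=572033 f(22,4)=471086 f(22,6)=312455 f(22,8)=169004 f(22,10)=74382 f(22,12)=26312 f(22,14)=7314 f(22,16)=1540 f(22,18)=231 f(22,20)=22 f(22,22)=1
t=23: f(23,-3)=326876 f(23,-1)=861764 f(23,1)=1106921 f(23,3)=1043119 f(23,5)=783541 f(23,7)=481459 f(23,9)=243386 f(23,11)=100694 f(23,13)=33626 f(23,15)=8854 f(23,17)=1771 f(23,19)=253 f(23,21)=23 f(23,23)=1
t=24: f(24,-2)=1188640 f(24,0)=1968685 f(24,2)=2150040 f(24,4)=1826660 f(24,6)=1265000 f(24,8)=724845 f(24,10)=344080 f(24,12)=134320 f(24,14)=42480 f(24,16)=10625 f(24,18)=2024 f(24,20)=276 f(24,22)=24 f(24,24)=1
t=25: f(25,-3)=1188640 f(25,-1)=3157325 f(25,1)=4118725 f(25,3)=3976700 f(25,5)=3091660 f(25,7)=1989845 f(25,9)=1068925 f(25,11)=478400 f(25,13)=176800 f(25,15)=53105 f(25,17)=12649 f(25,19)=2300 f(25,21)=300 f(25,23)=25 f(25,25)=1
t=26: f(26,-2)=4345965 f(26,0)=7276050 f(26,2)=8095425 f(26,4)=7068360 f(26,6)=5081505 f(26,8)=3058770 f(26,10)=1547325 f(26,12)=655200 f(26,14)=229905 f(26,16)=65754 f(26,18)=14949 f(26,20)=2600 f(26,22)=325 f(26,24)=26 f(26,26)=1
t=27: f(27,-3)=4345965 f(27,-1)=11622015 f(27,1)=15371475 f(27,3)=15163785 f(27,5)=12149865 f(27,7)=8140275 f(27,9)=4606095 f(27,11)=2202525 f(27,13)=885105 f(27,15)=295659 f(27,17)=80703 f(27,19)=17549 f(27,21)=2925 f(27,23)=351 f(27,25)=27 f(27,27)=1
t=28: f(28,-2)=15967980 f(28,0)=26993490 f(28,2)=30535260 f(28,4)=27313650 f(28,6)=20290140 f(28,8)=12746370 f(28,10)=6808620 f(28,12)=3087630 f(28,14)=1180764 f(28,16)=376362 f(28,18)=98252 f(28,20)=20474 f(28,22)=3276 f(28,24)=378 f(28,26)=28 f(28,28)=1
Σ_s f(28,s) = 145422675
P = 145422675/268435456 = 145422675/268435456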